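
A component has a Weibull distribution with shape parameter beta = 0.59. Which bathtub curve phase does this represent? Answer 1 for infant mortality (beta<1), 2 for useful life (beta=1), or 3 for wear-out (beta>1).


beta = 0.59
Compare beta to 1:
beta < 1 => infant mortality (phase 1)
beta = 1 => useful life (phase 2)
beta > 1 => wear-out (phase 3)
Since beta = 0.59, this is infant mortality (decreasing failure rate)
Phase = 1

1


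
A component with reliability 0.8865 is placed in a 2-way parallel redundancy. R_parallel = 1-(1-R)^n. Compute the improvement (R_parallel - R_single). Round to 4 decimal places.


R_single = 0.8865, n = 2
1 - R_single = 0.1135
(1 - R_single)^n = 0.1135^2 = 0.0129
R_parallel = 1 - 0.0129 = 0.9871
Improvement = 0.9871 - 0.8865
Improvement = 0.1006

0.1006


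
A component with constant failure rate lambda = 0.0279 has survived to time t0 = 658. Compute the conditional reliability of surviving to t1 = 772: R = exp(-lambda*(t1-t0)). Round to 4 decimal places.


lambda = 0.0279
t0 = 658, t1 = 772
t1 - t0 = 114
lambda * (t1-t0) = 0.0279 * 114 = 3.1806
R = exp(-3.1806)
R = 0.0416

0.0416


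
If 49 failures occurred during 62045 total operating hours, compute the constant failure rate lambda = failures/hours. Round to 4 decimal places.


failures = 49
total_hours = 62045
lambda = 49 / 62045
lambda = 0.0008

0.0008


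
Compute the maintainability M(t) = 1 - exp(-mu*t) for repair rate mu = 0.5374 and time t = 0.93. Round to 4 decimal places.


mu = 0.5374, t = 0.93
mu * t = 0.5374 * 0.93 = 0.4998
exp(-0.4998) = 0.6067
M(t) = 1 - 0.6067
M(t) = 0.3933

0.3933


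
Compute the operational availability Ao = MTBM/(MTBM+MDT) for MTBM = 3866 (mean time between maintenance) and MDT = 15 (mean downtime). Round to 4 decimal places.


MTBM = 3866
MDT = 15
MTBM + MDT = 3881
Ao = 3866 / 3881
Ao = 0.9961

0.9961


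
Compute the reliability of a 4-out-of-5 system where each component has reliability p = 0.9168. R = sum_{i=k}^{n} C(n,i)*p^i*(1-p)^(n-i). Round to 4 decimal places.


k = 4, n = 5, p = 0.9168
i=4: C(5,4)=5 * 0.9168^4 * 0.0832^1 = 0.2939
i=5: C(5,5)=1 * 0.9168^5 * 0.0832^0 = 0.6477
R = sum of terms = 0.9416

0.9416


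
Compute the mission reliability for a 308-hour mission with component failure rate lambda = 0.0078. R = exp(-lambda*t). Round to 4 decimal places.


lambda = 0.0078
mission_time = 308
lambda * t = 0.0078 * 308 = 2.4024
R = exp(-2.4024)
R = 0.0905

0.0905


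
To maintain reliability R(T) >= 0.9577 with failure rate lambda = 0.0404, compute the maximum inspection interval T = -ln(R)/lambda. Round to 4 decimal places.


R_target = 0.9577
lambda = 0.0404
-ln(0.9577) = 0.0432
T = 0.0432 / 0.0404
T = 1.0698

1.0698


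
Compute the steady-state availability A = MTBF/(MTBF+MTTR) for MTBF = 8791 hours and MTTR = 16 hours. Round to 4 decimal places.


MTBF = 8791
MTTR = 16
MTBF + MTTR = 8807
A = 8791 / 8807
A = 0.9982

0.9982


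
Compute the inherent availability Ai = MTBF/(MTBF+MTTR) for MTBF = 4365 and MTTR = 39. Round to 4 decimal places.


MTBF = 4365
MTTR = 39
MTBF + MTTR = 4404
Ai = 4365 / 4404
Ai = 0.9911

0.9911


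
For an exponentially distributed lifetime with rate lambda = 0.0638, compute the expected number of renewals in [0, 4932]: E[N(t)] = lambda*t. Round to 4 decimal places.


lambda = 0.0638
t = 4932
E[N(t)] = lambda * t
E[N(t)] = 0.0638 * 4932
E[N(t)] = 314.6616

314.6616


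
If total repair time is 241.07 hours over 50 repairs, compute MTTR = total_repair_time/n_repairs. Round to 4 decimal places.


total_repair_time = 241.07
n_repairs = 50
MTTR = 241.07 / 50
MTTR = 4.8214

4.8214


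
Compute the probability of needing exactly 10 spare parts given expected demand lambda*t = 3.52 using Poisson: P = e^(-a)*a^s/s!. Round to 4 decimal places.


a = 3.52, s = 10
e^(-a) = e^(-3.52) = 0.0296
a^s = 3.52^10 = 292029.4394
s! = 3628800
P = 0.0296 * 292029.4394 / 3628800
P = 0.0024

0.0024


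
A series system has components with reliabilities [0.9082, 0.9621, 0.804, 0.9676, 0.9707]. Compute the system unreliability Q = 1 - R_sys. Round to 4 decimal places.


Components: [0.9082, 0.9621, 0.804, 0.9676, 0.9707]
After component 1: product = 0.9082
After component 2: product = 0.8738
After component 3: product = 0.7025
After component 4: product = 0.6798
After component 5: product = 0.6598
R_sys = 0.6598
Q = 1 - 0.6598 = 0.3402

0.3402


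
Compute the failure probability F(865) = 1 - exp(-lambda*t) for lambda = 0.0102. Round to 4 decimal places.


lambda = 0.0102, t = 865
lambda * t = 8.823
exp(-8.823) = 0.0001
F(t) = 1 - 0.0001
F(t) = 0.9999

0.9999


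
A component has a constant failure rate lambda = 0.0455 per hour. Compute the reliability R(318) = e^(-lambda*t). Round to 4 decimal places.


lambda = 0.0455
t = 318
lambda * t = 14.469
R(t) = e^(-14.469)
R(t) = 0.0

0.0


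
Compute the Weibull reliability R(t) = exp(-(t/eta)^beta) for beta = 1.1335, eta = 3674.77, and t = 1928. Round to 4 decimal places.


beta = 1.1335, eta = 3674.77, t = 1928
t/eta = 1928 / 3674.77 = 0.5247
(t/eta)^beta = 0.5247^1.1335 = 0.4814
R(t) = exp(-0.4814)
R(t) = 0.6179

0.6179


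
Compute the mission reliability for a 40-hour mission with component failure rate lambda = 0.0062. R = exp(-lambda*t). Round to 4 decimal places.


lambda = 0.0062
mission_time = 40
lambda * t = 0.0062 * 40 = 0.248
R = exp(-0.248)
R = 0.7804

0.7804


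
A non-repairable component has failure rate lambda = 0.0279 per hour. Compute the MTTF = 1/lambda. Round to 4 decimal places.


lambda = 0.0279
MTTF = 1 / 0.0279
MTTF = 35.8423

35.8423


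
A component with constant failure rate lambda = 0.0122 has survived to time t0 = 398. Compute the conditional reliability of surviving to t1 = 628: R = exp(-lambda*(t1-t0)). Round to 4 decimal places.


lambda = 0.0122
t0 = 398, t1 = 628
t1 - t0 = 230
lambda * (t1-t0) = 0.0122 * 230 = 2.806
R = exp(-2.806)
R = 0.0604

0.0604


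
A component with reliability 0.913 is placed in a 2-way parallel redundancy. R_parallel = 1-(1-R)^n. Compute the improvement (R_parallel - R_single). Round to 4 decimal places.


R_single = 0.913, n = 2
1 - R_single = 0.087
(1 - R_single)^n = 0.087^2 = 0.0076
R_parallel = 1 - 0.0076 = 0.9924
Improvement = 0.9924 - 0.913
Improvement = 0.0794

0.0794


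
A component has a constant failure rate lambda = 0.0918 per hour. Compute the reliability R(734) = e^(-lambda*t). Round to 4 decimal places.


lambda = 0.0918
t = 734
lambda * t = 67.3812
R(t) = e^(-67.3812)
R(t) = 0.0

0.0


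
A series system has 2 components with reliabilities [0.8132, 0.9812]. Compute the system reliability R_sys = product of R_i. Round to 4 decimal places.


Components: [0.8132, 0.9812]
After component 1 (R=0.8132): product = 0.8132
After component 2 (R=0.9812): product = 0.7979
R_sys = 0.7979

0.7979


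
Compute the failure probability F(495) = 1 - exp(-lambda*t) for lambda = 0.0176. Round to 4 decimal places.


lambda = 0.0176, t = 495
lambda * t = 8.712
exp(-8.712) = 0.0002
F(t) = 1 - 0.0002
F(t) = 0.9998

0.9998


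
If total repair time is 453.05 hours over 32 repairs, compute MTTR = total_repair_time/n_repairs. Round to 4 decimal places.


total_repair_time = 453.05
n_repairs = 32
MTTR = 453.05 / 32
MTTR = 14.1578

14.1578


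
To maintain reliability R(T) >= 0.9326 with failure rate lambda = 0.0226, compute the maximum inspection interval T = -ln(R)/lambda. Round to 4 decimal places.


R_target = 0.9326
lambda = 0.0226
-ln(0.9326) = 0.0698
T = 0.0698 / 0.0226
T = 3.0876

3.0876


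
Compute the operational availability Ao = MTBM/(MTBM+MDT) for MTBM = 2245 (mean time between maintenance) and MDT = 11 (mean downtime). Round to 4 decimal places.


MTBM = 2245
MDT = 11
MTBM + MDT = 2256
Ao = 2245 / 2256
Ao = 0.9951

0.9951


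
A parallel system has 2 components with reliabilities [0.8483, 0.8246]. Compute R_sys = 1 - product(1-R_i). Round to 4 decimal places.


Components: [0.8483, 0.8246]
(1 - 0.8483) = 0.1517, running product = 0.1517
(1 - 0.8246) = 0.1754, running product = 0.0266
Product of (1-R_i) = 0.0266
R_sys = 1 - 0.0266 = 0.9734

0.9734


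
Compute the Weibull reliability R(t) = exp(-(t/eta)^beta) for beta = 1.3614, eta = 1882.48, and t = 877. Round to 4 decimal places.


beta = 1.3614, eta = 1882.48, t = 877
t/eta = 877 / 1882.48 = 0.4659
(t/eta)^beta = 0.4659^1.3614 = 0.3535
R(t) = exp(-0.3535)
R(t) = 0.7022

0.7022


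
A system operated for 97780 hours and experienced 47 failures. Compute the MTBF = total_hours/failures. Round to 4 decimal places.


total_hours = 97780
failures = 47
MTBF = 97780 / 47
MTBF = 2080.4255

2080.4255


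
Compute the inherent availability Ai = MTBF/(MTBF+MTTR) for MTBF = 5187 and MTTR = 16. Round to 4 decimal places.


MTBF = 5187
MTTR = 16
MTBF + MTTR = 5203
Ai = 5187 / 5203
Ai = 0.9969

0.9969


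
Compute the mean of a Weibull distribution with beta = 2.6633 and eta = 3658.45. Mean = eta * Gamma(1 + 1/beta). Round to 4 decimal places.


beta = 2.6633, eta = 3658.45
1/beta = 0.3755
1 + 1/beta = 1.3755
Gamma(1.3755) = 0.8889
Mean = 3658.45 * 0.8889
Mean = 3251.9116

3251.9116


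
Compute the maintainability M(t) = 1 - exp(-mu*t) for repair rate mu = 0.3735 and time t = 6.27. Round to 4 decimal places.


mu = 0.3735, t = 6.27
mu * t = 0.3735 * 6.27 = 2.3418
exp(-2.3418) = 0.0962
M(t) = 1 - 0.0962
M(t) = 0.9038

0.9038


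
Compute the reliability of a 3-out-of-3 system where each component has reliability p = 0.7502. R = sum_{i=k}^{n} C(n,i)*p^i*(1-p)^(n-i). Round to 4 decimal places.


k = 3, n = 3, p = 0.7502
i=3: C(3,3)=1 * 0.7502^3 * 0.2498^0 = 0.4222
R = sum of terms = 0.4222

0.4222


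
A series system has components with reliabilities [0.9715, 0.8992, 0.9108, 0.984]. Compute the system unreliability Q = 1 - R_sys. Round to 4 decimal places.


Components: [0.9715, 0.8992, 0.9108, 0.984]
After component 1: product = 0.9715
After component 2: product = 0.8736
After component 3: product = 0.7957
After component 4: product = 0.7829
R_sys = 0.7829
Q = 1 - 0.7829 = 0.2171

0.2171


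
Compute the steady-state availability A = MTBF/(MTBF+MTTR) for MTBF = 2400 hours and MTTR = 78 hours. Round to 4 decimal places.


MTBF = 2400
MTTR = 78
MTBF + MTTR = 2478
A = 2400 / 2478
A = 0.9685

0.9685


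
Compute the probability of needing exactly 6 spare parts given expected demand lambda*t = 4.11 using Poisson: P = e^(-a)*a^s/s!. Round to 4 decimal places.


a = 4.11, s = 6
e^(-a) = e^(-4.11) = 0.0164
a^s = 4.11^6 = 4820.0432
s! = 720
P = 0.0164 * 4820.0432 / 720
P = 0.1098

0.1098


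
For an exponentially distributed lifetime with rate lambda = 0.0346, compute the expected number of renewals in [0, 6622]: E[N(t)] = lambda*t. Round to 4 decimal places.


lambda = 0.0346
t = 6622
E[N(t)] = lambda * t
E[N(t)] = 0.0346 * 6622
E[N(t)] = 229.1212

229.1212


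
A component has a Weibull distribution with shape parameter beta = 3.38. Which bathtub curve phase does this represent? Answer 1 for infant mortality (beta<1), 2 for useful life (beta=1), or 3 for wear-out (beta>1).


beta = 3.38
Compare beta to 1:
beta < 1 => infant mortality (phase 1)
beta = 1 => useful life (phase 2)
beta > 1 => wear-out (phase 3)
Since beta = 3.38, this is wear-out (increasing failure rate)
Phase = 3

3


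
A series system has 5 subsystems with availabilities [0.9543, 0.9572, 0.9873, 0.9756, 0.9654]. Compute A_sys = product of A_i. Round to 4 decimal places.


Subsystems: [0.9543, 0.9572, 0.9873, 0.9756, 0.9654]
After subsystem 1 (A=0.9543): product = 0.9543
After subsystem 2 (A=0.9572): product = 0.9135
After subsystem 3 (A=0.9873): product = 0.9019
After subsystem 4 (A=0.9756): product = 0.8798
After subsystem 5 (A=0.9654): product = 0.8494
A_sys = 0.8494

0.8494


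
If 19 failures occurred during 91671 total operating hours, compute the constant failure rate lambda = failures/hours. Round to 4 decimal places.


failures = 19
total_hours = 91671
lambda = 19 / 91671
lambda = 0.0002

0.0002


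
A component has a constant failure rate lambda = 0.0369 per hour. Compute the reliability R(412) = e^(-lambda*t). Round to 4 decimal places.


lambda = 0.0369
t = 412
lambda * t = 15.2028
R(t) = e^(-15.2028)
R(t) = 0.0

0.0


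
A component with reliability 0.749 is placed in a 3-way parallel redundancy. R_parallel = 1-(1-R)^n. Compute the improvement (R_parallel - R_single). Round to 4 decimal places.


R_single = 0.749, n = 3
1 - R_single = 0.251
(1 - R_single)^n = 0.251^3 = 0.0158
R_parallel = 1 - 0.0158 = 0.9842
Improvement = 0.9842 - 0.749
Improvement = 0.2352

0.2352


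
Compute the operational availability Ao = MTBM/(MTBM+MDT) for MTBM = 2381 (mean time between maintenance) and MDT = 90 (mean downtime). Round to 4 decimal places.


MTBM = 2381
MDT = 90
MTBM + MDT = 2471
Ao = 2381 / 2471
Ao = 0.9636

0.9636


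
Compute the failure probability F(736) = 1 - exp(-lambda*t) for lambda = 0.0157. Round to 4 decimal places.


lambda = 0.0157, t = 736
lambda * t = 11.5552
exp(-11.5552) = 0.0
F(t) = 1 - 0.0
F(t) = 1.0

1.0


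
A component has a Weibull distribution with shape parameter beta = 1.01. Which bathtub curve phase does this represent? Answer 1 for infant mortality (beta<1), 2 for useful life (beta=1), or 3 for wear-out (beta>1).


beta = 1.01
Compare beta to 1:
beta < 1 => infant mortality (phase 1)
beta = 1 => useful life (phase 2)
beta > 1 => wear-out (phase 3)
Since beta = 1.01, this is wear-out (increasing failure rate)
Phase = 3

3


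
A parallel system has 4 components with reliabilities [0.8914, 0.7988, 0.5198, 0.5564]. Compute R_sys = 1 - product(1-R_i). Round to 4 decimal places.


Components: [0.8914, 0.7988, 0.5198, 0.5564]
(1 - 0.8914) = 0.1086, running product = 0.1086
(1 - 0.7988) = 0.2012, running product = 0.0219
(1 - 0.5198) = 0.4802, running product = 0.0105
(1 - 0.5564) = 0.4436, running product = 0.0047
Product of (1-R_i) = 0.0047
R_sys = 1 - 0.0047 = 0.9953

0.9953


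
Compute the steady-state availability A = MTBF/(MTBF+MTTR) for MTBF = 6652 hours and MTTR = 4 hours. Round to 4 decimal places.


MTBF = 6652
MTTR = 4
MTBF + MTTR = 6656
A = 6652 / 6656
A = 0.9994

0.9994


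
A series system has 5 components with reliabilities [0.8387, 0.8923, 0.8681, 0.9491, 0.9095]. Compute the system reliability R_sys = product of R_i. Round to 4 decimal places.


Components: [0.8387, 0.8923, 0.8681, 0.9491, 0.9095]
After component 1 (R=0.8387): product = 0.8387
After component 2 (R=0.8923): product = 0.7484
After component 3 (R=0.8681): product = 0.6497
After component 4 (R=0.9491): product = 0.6166
After component 5 (R=0.9095): product = 0.5608
R_sys = 0.5608

0.5608


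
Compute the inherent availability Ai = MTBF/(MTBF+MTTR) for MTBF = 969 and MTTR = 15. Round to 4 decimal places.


MTBF = 969
MTTR = 15
MTBF + MTTR = 984
Ai = 969 / 984
Ai = 0.9848

0.9848


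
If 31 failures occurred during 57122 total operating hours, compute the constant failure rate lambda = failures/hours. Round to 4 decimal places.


failures = 31
total_hours = 57122
lambda = 31 / 57122
lambda = 0.0005

0.0005


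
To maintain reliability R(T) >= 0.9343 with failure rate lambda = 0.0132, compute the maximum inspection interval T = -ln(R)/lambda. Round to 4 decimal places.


R_target = 0.9343
lambda = 0.0132
-ln(0.9343) = 0.068
T = 0.068 / 0.0132
T = 5.1483

5.1483


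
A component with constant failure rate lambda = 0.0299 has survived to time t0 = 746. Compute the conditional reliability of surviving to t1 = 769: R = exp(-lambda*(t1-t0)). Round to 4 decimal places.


lambda = 0.0299
t0 = 746, t1 = 769
t1 - t0 = 23
lambda * (t1-t0) = 0.0299 * 23 = 0.6877
R = exp(-0.6877)
R = 0.5027

0.5027


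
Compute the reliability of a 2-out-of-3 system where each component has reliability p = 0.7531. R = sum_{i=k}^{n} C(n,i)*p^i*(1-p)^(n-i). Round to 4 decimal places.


k = 2, n = 3, p = 0.7531
i=2: C(3,2)=3 * 0.7531^2 * 0.2469^1 = 0.4201
i=3: C(3,3)=1 * 0.7531^3 * 0.2469^0 = 0.4271
R = sum of terms = 0.8472

0.8472


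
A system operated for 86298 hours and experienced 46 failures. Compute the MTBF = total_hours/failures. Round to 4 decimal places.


total_hours = 86298
failures = 46
MTBF = 86298 / 46
MTBF = 1876.0435

1876.0435


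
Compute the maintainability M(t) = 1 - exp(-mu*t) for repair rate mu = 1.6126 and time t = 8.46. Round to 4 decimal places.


mu = 1.6126, t = 8.46
mu * t = 1.6126 * 8.46 = 13.6426
exp(-13.6426) = 0.0
M(t) = 1 - 0.0
M(t) = 1.0

1.0


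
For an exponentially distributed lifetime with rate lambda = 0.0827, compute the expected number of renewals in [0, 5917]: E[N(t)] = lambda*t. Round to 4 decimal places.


lambda = 0.0827
t = 5917
E[N(t)] = lambda * t
E[N(t)] = 0.0827 * 5917
E[N(t)] = 489.3359

489.3359


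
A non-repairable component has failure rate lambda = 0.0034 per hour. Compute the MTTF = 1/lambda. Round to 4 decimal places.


lambda = 0.0034
MTTF = 1 / 0.0034
MTTF = 294.1176

294.1176


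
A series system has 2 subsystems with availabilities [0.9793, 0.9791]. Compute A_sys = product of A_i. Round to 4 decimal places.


Subsystems: [0.9793, 0.9791]
After subsystem 1 (A=0.9793): product = 0.9793
After subsystem 2 (A=0.9791): product = 0.9588
A_sys = 0.9588

0.9588


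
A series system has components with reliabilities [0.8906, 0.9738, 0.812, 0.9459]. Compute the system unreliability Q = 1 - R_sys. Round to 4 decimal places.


Components: [0.8906, 0.9738, 0.812, 0.9459]
After component 1: product = 0.8906
After component 2: product = 0.8673
After component 3: product = 0.7042
After component 4: product = 0.6661
R_sys = 0.6661
Q = 1 - 0.6661 = 0.3339

0.3339


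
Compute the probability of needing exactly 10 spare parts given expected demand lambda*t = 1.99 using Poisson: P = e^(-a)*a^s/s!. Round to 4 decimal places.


a = 1.99, s = 10
e^(-a) = e^(-1.99) = 0.1367
a^s = 1.99^10 = 973.9368
s! = 3628800
P = 0.1367 * 973.9368 / 3628800
P = 0.0

0.0


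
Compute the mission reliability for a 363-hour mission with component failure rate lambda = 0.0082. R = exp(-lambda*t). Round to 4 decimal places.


lambda = 0.0082
mission_time = 363
lambda * t = 0.0082 * 363 = 2.9766
R = exp(-2.9766)
R = 0.051

0.051


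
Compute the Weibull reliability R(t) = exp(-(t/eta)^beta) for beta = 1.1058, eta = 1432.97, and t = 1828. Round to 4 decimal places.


beta = 1.1058, eta = 1432.97, t = 1828
t/eta = 1828 / 1432.97 = 1.2757
(t/eta)^beta = 1.2757^1.1058 = 1.309
R(t) = exp(-1.309)
R(t) = 0.2701

0.2701


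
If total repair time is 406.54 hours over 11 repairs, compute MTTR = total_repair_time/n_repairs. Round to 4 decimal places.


total_repair_time = 406.54
n_repairs = 11
MTTR = 406.54 / 11
MTTR = 36.9582

36.9582


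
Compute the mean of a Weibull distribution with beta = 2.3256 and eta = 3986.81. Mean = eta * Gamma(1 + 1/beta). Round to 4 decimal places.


beta = 2.3256, eta = 3986.81
1/beta = 0.43
1 + 1/beta = 1.43
Gamma(1.43) = 0.886
Mean = 3986.81 * 0.886
Mean = 3532.4585

3532.4585


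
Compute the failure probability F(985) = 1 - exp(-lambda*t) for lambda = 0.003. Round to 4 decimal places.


lambda = 0.003, t = 985
lambda * t = 2.955
exp(-2.955) = 0.0521
F(t) = 1 - 0.0521
F(t) = 0.9479

0.9479


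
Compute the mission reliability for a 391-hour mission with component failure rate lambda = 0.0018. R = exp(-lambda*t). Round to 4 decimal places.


lambda = 0.0018
mission_time = 391
lambda * t = 0.0018 * 391 = 0.7038
R = exp(-0.7038)
R = 0.4947

0.4947


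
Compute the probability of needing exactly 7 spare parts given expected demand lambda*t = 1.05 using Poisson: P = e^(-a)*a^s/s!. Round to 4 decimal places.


a = 1.05, s = 7
e^(-a) = e^(-1.05) = 0.3499
a^s = 1.05^7 = 1.4071
s! = 5040
P = 0.3499 * 1.4071 / 5040
P = 0.0001

0.0001


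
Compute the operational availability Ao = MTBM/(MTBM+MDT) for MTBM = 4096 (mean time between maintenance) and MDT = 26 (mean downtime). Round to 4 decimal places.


MTBM = 4096
MDT = 26
MTBM + MDT = 4122
Ao = 4096 / 4122
Ao = 0.9937

0.9937


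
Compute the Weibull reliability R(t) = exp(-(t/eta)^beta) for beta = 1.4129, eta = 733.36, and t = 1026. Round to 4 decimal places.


beta = 1.4129, eta = 733.36, t = 1026
t/eta = 1026 / 733.36 = 1.399
(t/eta)^beta = 1.399^1.4129 = 1.6071
R(t) = exp(-1.6071)
R(t) = 0.2005

0.2005


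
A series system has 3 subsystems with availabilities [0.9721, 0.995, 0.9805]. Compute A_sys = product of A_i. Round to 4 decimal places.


Subsystems: [0.9721, 0.995, 0.9805]
After subsystem 1 (A=0.9721): product = 0.9721
After subsystem 2 (A=0.995): product = 0.9672
After subsystem 3 (A=0.9805): product = 0.9484
A_sys = 0.9484

0.9484


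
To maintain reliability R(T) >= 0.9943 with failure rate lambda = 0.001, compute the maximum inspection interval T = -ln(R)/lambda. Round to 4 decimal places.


R_target = 0.9943
lambda = 0.001
-ln(0.9943) = 0.0057
T = 0.0057 / 0.001
T = 5.7163

5.7163


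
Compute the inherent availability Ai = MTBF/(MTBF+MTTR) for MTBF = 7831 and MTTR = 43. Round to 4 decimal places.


MTBF = 7831
MTTR = 43
MTBF + MTTR = 7874
Ai = 7831 / 7874
Ai = 0.9945

0.9945


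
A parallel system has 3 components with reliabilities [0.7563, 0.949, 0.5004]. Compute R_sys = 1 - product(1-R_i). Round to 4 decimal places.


Components: [0.7563, 0.949, 0.5004]
(1 - 0.7563) = 0.2437, running product = 0.2437
(1 - 0.949) = 0.051, running product = 0.0124
(1 - 0.5004) = 0.4996, running product = 0.0062
Product of (1-R_i) = 0.0062
R_sys = 1 - 0.0062 = 0.9938

0.9938


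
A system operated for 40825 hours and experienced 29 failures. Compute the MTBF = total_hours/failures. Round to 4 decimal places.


total_hours = 40825
failures = 29
MTBF = 40825 / 29
MTBF = 1407.7586

1407.7586


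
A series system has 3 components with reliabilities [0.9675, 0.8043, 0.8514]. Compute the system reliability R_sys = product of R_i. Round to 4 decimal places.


Components: [0.9675, 0.8043, 0.8514]
After component 1 (R=0.9675): product = 0.9675
After component 2 (R=0.8043): product = 0.7782
After component 3 (R=0.8514): product = 0.6625
R_sys = 0.6625

0.6625


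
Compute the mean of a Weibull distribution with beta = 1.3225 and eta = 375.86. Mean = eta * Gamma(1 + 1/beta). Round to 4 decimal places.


beta = 1.3225, eta = 375.86
1/beta = 0.7561
1 + 1/beta = 1.7561
Gamma(1.7561) = 0.9205
Mean = 375.86 * 0.9205
Mean = 345.9694

345.9694


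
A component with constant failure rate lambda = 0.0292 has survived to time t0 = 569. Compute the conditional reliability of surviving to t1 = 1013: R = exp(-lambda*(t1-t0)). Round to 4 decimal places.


lambda = 0.0292
t0 = 569, t1 = 1013
t1 - t0 = 444
lambda * (t1-t0) = 0.0292 * 444 = 12.9648
R = exp(-12.9648)
R = 0.0

0.0


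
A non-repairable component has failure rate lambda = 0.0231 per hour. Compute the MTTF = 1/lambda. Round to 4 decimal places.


lambda = 0.0231
MTTF = 1 / 0.0231
MTTF = 43.29

43.29


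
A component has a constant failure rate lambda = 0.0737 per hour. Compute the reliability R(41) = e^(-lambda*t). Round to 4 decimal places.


lambda = 0.0737
t = 41
lambda * t = 3.0217
R(t) = e^(-3.0217)
R(t) = 0.0487

0.0487


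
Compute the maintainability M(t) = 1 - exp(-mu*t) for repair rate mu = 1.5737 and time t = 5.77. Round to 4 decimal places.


mu = 1.5737, t = 5.77
mu * t = 1.5737 * 5.77 = 9.0802
exp(-9.0802) = 0.0001
M(t) = 1 - 0.0001
M(t) = 0.9999

0.9999


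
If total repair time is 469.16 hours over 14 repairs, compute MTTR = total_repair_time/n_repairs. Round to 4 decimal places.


total_repair_time = 469.16
n_repairs = 14
MTTR = 469.16 / 14
MTTR = 33.5114

33.5114


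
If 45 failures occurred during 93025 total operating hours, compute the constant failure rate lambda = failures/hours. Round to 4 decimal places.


failures = 45
total_hours = 93025
lambda = 45 / 93025
lambda = 0.0005

0.0005


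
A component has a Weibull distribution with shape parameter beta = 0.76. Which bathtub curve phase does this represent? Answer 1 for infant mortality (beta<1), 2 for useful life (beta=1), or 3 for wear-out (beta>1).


beta = 0.76
Compare beta to 1:
beta < 1 => infant mortality (phase 1)
beta = 1 => useful life (phase 2)
beta > 1 => wear-out (phase 3)
Since beta = 0.76, this is infant mortality (decreasing failure rate)
Phase = 1

1


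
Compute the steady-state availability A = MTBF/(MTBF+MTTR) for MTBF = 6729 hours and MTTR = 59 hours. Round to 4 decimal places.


MTBF = 6729
MTTR = 59
MTBF + MTTR = 6788
A = 6729 / 6788
A = 0.9913

0.9913


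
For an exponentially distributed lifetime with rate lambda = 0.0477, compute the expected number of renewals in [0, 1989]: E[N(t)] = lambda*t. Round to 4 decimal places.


lambda = 0.0477
t = 1989
E[N(t)] = lambda * t
E[N(t)] = 0.0477 * 1989
E[N(t)] = 94.8753

94.8753


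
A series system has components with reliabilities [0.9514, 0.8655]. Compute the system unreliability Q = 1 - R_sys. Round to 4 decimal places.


Components: [0.9514, 0.8655]
After component 1: product = 0.9514
After component 2: product = 0.8234
R_sys = 0.8234
Q = 1 - 0.8234 = 0.1766

0.1766


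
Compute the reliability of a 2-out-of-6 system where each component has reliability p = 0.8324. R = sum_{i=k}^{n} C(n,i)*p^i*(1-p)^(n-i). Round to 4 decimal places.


k = 2, n = 6, p = 0.8324
i=2: C(6,2)=15 * 0.8324^2 * 0.1676^4 = 0.0082
i=3: C(6,3)=20 * 0.8324^3 * 0.1676^3 = 0.0543
i=4: C(6,4)=15 * 0.8324^4 * 0.1676^2 = 0.2023
i=5: C(6,5)=6 * 0.8324^5 * 0.1676^1 = 0.4019
i=6: C(6,6)=1 * 0.8324^6 * 0.1676^0 = 0.3327
R = sum of terms = 0.9993

0.9993


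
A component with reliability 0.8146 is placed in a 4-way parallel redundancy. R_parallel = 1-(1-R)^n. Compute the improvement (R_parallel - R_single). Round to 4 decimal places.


R_single = 0.8146, n = 4
1 - R_single = 0.1854
(1 - R_single)^n = 0.1854^4 = 0.0012
R_parallel = 1 - 0.0012 = 0.9988
Improvement = 0.9988 - 0.8146
Improvement = 0.1842

0.1842


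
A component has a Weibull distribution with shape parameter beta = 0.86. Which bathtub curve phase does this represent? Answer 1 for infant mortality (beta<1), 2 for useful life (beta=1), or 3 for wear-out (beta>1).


beta = 0.86
Compare beta to 1:
beta < 1 => infant mortality (phase 1)
beta = 1 => useful life (phase 2)
beta > 1 => wear-out (phase 3)
Since beta = 0.86, this is infant mortality (decreasing failure rate)
Phase = 1

1


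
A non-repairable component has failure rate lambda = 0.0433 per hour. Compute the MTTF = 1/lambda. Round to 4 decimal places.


lambda = 0.0433
MTTF = 1 / 0.0433
MTTF = 23.0947

23.0947


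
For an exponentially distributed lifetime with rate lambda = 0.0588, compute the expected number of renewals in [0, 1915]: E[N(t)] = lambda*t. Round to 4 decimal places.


lambda = 0.0588
t = 1915
E[N(t)] = lambda * t
E[N(t)] = 0.0588 * 1915
E[N(t)] = 112.602

112.602


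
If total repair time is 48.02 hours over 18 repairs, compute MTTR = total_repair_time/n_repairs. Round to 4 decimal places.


total_repair_time = 48.02
n_repairs = 18
MTTR = 48.02 / 18
MTTR = 2.6678

2.6678


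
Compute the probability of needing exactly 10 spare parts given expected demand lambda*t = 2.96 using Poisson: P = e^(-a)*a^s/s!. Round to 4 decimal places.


a = 2.96, s = 10
e^(-a) = e^(-2.96) = 0.0518
a^s = 2.96^10 = 51631.7815
s! = 3628800
P = 0.0518 * 51631.7815 / 3628800
P = 0.0007

0.0007


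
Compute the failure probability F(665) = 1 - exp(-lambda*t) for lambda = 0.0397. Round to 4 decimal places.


lambda = 0.0397, t = 665
lambda * t = 26.4005
exp(-26.4005) = 0.0
F(t) = 1 - 0.0
F(t) = 1.0

1.0


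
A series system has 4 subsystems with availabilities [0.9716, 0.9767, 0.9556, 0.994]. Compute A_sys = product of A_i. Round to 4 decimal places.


Subsystems: [0.9716, 0.9767, 0.9556, 0.994]
After subsystem 1 (A=0.9716): product = 0.9716
After subsystem 2 (A=0.9767): product = 0.949
After subsystem 3 (A=0.9556): product = 0.9068
After subsystem 4 (A=0.994): product = 0.9014
A_sys = 0.9014

0.9014


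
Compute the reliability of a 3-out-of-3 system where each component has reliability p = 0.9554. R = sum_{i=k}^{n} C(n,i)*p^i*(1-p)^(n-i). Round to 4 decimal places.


k = 3, n = 3, p = 0.9554
i=3: C(3,3)=1 * 0.9554^3 * 0.0446^0 = 0.8721
R = sum of terms = 0.8721

0.8721


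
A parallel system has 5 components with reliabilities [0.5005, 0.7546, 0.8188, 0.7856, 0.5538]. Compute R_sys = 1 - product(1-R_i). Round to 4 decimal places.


Components: [0.5005, 0.7546, 0.8188, 0.7856, 0.5538]
(1 - 0.5005) = 0.4995, running product = 0.4995
(1 - 0.7546) = 0.2454, running product = 0.1226
(1 - 0.8188) = 0.1812, running product = 0.0222
(1 - 0.7856) = 0.2144, running product = 0.0048
(1 - 0.5538) = 0.4462, running product = 0.0021
Product of (1-R_i) = 0.0021
R_sys = 1 - 0.0021 = 0.9979

0.9979


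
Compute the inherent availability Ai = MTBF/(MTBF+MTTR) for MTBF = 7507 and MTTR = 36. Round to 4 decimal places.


MTBF = 7507
MTTR = 36
MTBF + MTTR = 7543
Ai = 7507 / 7543
Ai = 0.9952

0.9952


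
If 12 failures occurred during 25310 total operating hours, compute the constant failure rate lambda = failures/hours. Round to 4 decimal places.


failures = 12
total_hours = 25310
lambda = 12 / 25310
lambda = 0.0005

0.0005


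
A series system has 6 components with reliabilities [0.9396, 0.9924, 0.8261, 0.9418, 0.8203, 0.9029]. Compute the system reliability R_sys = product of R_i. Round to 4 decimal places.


Components: [0.9396, 0.9924, 0.8261, 0.9418, 0.8203, 0.9029]
After component 1 (R=0.9396): product = 0.9396
After component 2 (R=0.9924): product = 0.9325
After component 3 (R=0.8261): product = 0.7703
After component 4 (R=0.9418): product = 0.7255
After component 5 (R=0.8203): product = 0.5951
After component 6 (R=0.9029): product = 0.5373
R_sys = 0.5373

0.5373


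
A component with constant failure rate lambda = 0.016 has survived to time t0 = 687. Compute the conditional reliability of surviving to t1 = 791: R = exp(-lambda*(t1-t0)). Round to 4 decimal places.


lambda = 0.016
t0 = 687, t1 = 791
t1 - t0 = 104
lambda * (t1-t0) = 0.016 * 104 = 1.664
R = exp(-1.664)
R = 0.1894

0.1894


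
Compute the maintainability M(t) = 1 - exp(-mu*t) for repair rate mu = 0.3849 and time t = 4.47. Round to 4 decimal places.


mu = 0.3849, t = 4.47
mu * t = 0.3849 * 4.47 = 1.7205
exp(-1.7205) = 0.179
M(t) = 1 - 0.179
M(t) = 0.821

0.821


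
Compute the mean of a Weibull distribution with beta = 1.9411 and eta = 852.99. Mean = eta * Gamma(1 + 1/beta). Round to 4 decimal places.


beta = 1.9411, eta = 852.99
1/beta = 0.5152
1 + 1/beta = 1.5152
Gamma(1.5152) = 0.8868
Mean = 852.99 * 0.8868
Mean = 756.4423

756.4423


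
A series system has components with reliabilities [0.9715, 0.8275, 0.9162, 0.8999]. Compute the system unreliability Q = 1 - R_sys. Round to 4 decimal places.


Components: [0.9715, 0.8275, 0.9162, 0.8999]
After component 1: product = 0.9715
After component 2: product = 0.8039
After component 3: product = 0.7365
After component 4: product = 0.6628
R_sys = 0.6628
Q = 1 - 0.6628 = 0.3372

0.3372


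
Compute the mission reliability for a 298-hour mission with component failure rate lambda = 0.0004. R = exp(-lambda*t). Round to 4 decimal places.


lambda = 0.0004
mission_time = 298
lambda * t = 0.0004 * 298 = 0.1192
R = exp(-0.1192)
R = 0.8876

0.8876


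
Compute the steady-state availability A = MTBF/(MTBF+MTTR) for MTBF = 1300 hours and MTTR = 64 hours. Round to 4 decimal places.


MTBF = 1300
MTTR = 64
MTBF + MTTR = 1364
A = 1300 / 1364
A = 0.9531

0.9531


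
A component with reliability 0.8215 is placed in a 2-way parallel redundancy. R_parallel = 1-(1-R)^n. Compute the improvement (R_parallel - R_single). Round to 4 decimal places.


R_single = 0.8215, n = 2
1 - R_single = 0.1785
(1 - R_single)^n = 0.1785^2 = 0.0319
R_parallel = 1 - 0.0319 = 0.9681
Improvement = 0.9681 - 0.8215
Improvement = 0.1466

0.1466


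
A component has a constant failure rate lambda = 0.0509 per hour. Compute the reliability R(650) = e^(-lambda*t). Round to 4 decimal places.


lambda = 0.0509
t = 650
lambda * t = 33.085
R(t) = e^(-33.085)
R(t) = 0.0

0.0


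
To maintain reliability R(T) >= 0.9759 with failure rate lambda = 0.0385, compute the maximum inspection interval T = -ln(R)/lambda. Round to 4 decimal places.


R_target = 0.9759
lambda = 0.0385
-ln(0.9759) = 0.0244
T = 0.0244 / 0.0385
T = 0.6336

0.6336


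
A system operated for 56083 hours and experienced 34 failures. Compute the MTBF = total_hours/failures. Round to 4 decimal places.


total_hours = 56083
failures = 34
MTBF = 56083 / 34
MTBF = 1649.5

1649.5


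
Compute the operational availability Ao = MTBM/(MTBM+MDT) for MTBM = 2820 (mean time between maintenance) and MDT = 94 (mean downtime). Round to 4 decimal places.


MTBM = 2820
MDT = 94
MTBM + MDT = 2914
Ao = 2820 / 2914
Ao = 0.9677

0.9677


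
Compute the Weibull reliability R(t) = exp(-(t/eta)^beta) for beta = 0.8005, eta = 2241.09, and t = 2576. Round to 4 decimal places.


beta = 0.8005, eta = 2241.09, t = 2576
t/eta = 2576 / 2241.09 = 1.1494
(t/eta)^beta = 1.1494^0.8005 = 1.1179
R(t) = exp(-1.1179)
R(t) = 0.327

0.327


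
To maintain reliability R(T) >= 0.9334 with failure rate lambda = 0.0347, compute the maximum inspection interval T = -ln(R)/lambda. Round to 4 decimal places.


R_target = 0.9334
lambda = 0.0347
-ln(0.9334) = 0.0689
T = 0.0689 / 0.0347
T = 1.9862

1.9862


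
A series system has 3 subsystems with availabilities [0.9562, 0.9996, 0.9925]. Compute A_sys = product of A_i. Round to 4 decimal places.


Subsystems: [0.9562, 0.9996, 0.9925]
After subsystem 1 (A=0.9562): product = 0.9562
After subsystem 2 (A=0.9996): product = 0.9558
After subsystem 3 (A=0.9925): product = 0.9486
A_sys = 0.9486

0.9486


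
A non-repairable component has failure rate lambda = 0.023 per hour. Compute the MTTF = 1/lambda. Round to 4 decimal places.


lambda = 0.023
MTTF = 1 / 0.023
MTTF = 43.4783

43.4783


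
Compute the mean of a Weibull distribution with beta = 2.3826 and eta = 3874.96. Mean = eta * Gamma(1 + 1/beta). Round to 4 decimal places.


beta = 2.3826, eta = 3874.96
1/beta = 0.4197
1 + 1/beta = 1.4197
Gamma(1.4197) = 0.8864
Mean = 3874.96 * 0.8864
Mean = 3434.6343

3434.6343


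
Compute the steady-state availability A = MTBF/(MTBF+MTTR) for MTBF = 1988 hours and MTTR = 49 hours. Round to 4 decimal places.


MTBF = 1988
MTTR = 49
MTBF + MTTR = 2037
A = 1988 / 2037
A = 0.9759

0.9759


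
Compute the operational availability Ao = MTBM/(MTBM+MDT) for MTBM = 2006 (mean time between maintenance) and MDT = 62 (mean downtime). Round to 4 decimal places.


MTBM = 2006
MDT = 62
MTBM + MDT = 2068
Ao = 2006 / 2068
Ao = 0.97

0.97


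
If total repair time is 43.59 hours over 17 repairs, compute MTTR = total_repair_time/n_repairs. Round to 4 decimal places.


total_repair_time = 43.59
n_repairs = 17
MTTR = 43.59 / 17
MTTR = 2.5641

2.5641


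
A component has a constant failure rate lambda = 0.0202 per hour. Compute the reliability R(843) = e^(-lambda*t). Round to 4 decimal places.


lambda = 0.0202
t = 843
lambda * t = 17.0286
R(t) = e^(-17.0286)
R(t) = 0.0

0.0


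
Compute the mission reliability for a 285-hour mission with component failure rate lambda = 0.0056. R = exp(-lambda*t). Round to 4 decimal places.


lambda = 0.0056
mission_time = 285
lambda * t = 0.0056 * 285 = 1.596
R = exp(-1.596)
R = 0.2027

0.2027


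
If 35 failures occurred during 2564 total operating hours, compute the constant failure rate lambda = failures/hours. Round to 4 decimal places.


failures = 35
total_hours = 2564
lambda = 35 / 2564
lambda = 0.0137

0.0137


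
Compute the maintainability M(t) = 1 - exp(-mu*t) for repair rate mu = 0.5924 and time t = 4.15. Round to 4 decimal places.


mu = 0.5924, t = 4.15
mu * t = 0.5924 * 4.15 = 2.4585
exp(-2.4585) = 0.0856
M(t) = 1 - 0.0856
M(t) = 0.9144

0.9144


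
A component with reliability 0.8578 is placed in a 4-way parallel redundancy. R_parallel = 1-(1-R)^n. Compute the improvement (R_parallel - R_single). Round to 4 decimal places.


R_single = 0.8578, n = 4
1 - R_single = 0.1422
(1 - R_single)^n = 0.1422^4 = 0.0004
R_parallel = 1 - 0.0004 = 0.9996
Improvement = 0.9996 - 0.8578
Improvement = 0.1418

0.1418


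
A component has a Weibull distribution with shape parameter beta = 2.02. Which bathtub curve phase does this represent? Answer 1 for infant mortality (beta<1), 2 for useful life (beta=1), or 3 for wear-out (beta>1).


beta = 2.02
Compare beta to 1:
beta < 1 => infant mortality (phase 1)
beta = 1 => useful life (phase 2)
beta > 1 => wear-out (phase 3)
Since beta = 2.02, this is wear-out (increasing failure rate)
Phase = 3

3


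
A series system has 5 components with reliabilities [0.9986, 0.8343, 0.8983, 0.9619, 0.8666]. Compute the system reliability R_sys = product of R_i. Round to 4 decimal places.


Components: [0.9986, 0.8343, 0.8983, 0.9619, 0.8666]
After component 1 (R=0.9986): product = 0.9986
After component 2 (R=0.8343): product = 0.8331
After component 3 (R=0.8983): product = 0.7484
After component 4 (R=0.9619): product = 0.7199
After component 5 (R=0.8666): product = 0.6239
R_sys = 0.6239

0.6239


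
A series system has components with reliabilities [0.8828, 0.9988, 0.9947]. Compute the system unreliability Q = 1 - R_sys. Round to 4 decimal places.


Components: [0.8828, 0.9988, 0.9947]
After component 1: product = 0.8828
After component 2: product = 0.8817
After component 3: product = 0.8771
R_sys = 0.8771
Q = 1 - 0.8771 = 0.1229

0.1229


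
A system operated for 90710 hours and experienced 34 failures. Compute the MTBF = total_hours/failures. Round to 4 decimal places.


total_hours = 90710
failures = 34
MTBF = 90710 / 34
MTBF = 2667.9412

2667.9412


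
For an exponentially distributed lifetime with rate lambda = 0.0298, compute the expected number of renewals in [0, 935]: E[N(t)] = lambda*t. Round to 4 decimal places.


lambda = 0.0298
t = 935
E[N(t)] = lambda * t
E[N(t)] = 0.0298 * 935
E[N(t)] = 27.863

27.863


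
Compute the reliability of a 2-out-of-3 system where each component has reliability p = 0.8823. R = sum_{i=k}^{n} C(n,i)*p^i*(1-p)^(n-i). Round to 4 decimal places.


k = 2, n = 3, p = 0.8823
i=2: C(3,2)=3 * 0.8823^2 * 0.1177^1 = 0.2749
i=3: C(3,3)=1 * 0.8823^3 * 0.1177^0 = 0.6868
R = sum of terms = 0.9617

0.9617


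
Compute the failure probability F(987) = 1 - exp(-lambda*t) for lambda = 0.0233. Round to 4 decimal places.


lambda = 0.0233, t = 987
lambda * t = 22.9971
exp(-22.9971) = 0.0
F(t) = 1 - 0.0
F(t) = 1.0

1.0


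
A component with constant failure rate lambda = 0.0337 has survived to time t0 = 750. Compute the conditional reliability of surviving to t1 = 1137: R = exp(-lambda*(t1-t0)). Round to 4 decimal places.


lambda = 0.0337
t0 = 750, t1 = 1137
t1 - t0 = 387
lambda * (t1-t0) = 0.0337 * 387 = 13.0419
R = exp(-13.0419)
R = 0.0

0.0


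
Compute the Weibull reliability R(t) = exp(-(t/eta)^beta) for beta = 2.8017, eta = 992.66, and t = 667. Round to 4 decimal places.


beta = 2.8017, eta = 992.66, t = 667
t/eta = 667 / 992.66 = 0.6719
(t/eta)^beta = 0.6719^2.8017 = 0.3283
R(t) = exp(-0.3283)
R(t) = 0.7202

0.7202


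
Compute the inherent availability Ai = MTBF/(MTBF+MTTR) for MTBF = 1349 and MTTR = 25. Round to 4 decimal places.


MTBF = 1349
MTTR = 25
MTBF + MTTR = 1374
Ai = 1349 / 1374
Ai = 0.9818

0.9818


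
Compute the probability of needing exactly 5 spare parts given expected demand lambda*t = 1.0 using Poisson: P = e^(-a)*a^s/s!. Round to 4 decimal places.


a = 1.0, s = 5
e^(-a) = e^(-1.0) = 0.3679
a^s = 1.0^5 = 1.0
s! = 120
P = 0.3679 * 1.0 / 120
P = 0.0031

0.0031
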